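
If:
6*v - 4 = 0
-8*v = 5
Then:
No Solution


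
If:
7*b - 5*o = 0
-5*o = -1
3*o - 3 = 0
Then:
No Solution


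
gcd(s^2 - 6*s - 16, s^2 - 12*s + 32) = s - 8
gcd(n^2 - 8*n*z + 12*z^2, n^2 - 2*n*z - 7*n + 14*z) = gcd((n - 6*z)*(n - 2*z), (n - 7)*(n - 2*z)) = -n + 2*z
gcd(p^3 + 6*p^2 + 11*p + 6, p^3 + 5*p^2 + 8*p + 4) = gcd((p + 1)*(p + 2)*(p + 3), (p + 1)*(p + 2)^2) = p^2 + 3*p + 2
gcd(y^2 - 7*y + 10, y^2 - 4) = y - 2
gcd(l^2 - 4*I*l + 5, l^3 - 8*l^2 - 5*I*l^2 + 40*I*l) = l - 5*I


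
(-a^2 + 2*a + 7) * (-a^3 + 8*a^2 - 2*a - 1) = a^5 - 10*a^4 + 11*a^3 + 53*a^2 - 16*a - 7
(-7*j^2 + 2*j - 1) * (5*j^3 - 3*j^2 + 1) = -35*j^5 + 31*j^4 - 11*j^3 - 4*j^2 + 2*j - 1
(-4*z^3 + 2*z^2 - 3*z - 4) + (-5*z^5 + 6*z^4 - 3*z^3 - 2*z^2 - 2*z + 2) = -5*z^5 + 6*z^4 - 7*z^3 - 5*z - 2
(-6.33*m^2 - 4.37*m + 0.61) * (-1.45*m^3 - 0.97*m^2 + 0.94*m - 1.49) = 9.1785*m^5 + 12.4766*m^4 - 2.5958*m^3 + 4.7322*m^2 + 7.0847*m - 0.9089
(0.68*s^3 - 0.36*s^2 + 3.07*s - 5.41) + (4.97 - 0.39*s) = 0.68*s^3 - 0.36*s^2 + 2.68*s - 0.44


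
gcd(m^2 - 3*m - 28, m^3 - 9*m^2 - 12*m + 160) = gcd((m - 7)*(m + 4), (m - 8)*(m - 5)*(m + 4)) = m + 4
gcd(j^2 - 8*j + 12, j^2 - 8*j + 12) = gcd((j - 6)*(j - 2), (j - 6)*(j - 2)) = j^2 - 8*j + 12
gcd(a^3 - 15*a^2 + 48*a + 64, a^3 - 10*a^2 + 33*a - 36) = 1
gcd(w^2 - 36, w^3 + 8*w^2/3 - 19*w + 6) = w + 6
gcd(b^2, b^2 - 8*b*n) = b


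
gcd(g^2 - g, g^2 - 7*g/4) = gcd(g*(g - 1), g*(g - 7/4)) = g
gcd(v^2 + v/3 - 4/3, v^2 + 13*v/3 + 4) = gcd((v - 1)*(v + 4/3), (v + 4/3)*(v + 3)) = v + 4/3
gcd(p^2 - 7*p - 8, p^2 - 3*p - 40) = p - 8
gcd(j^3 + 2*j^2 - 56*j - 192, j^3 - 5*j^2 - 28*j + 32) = j^2 - 4*j - 32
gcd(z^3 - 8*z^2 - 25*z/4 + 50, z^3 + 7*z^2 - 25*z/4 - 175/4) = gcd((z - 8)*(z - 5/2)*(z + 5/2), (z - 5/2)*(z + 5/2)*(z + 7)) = z^2 - 25/4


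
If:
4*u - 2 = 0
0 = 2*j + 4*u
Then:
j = -1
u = 1/2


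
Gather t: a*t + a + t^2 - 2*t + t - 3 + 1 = a + t^2 + t*(a - 1) - 2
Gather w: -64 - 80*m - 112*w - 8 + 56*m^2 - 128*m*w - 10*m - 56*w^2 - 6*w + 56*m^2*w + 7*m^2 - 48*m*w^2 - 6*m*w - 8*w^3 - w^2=63*m^2 - 90*m - 8*w^3 + w^2*(-48*m - 57) + w*(56*m^2 - 134*m - 118) - 72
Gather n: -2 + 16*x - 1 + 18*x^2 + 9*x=18*x^2 + 25*x - 3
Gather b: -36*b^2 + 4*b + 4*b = -36*b^2 + 8*b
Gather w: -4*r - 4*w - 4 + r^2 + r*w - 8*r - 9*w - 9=r^2 - 12*r + w*(r - 13) - 13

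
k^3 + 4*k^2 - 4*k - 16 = (k - 2)*(k + 2)*(k + 4)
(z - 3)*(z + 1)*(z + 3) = z^3 + z^2 - 9*z - 9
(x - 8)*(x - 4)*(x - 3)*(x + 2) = x^4 - 13*x^3 + 38*x^2 + 40*x - 192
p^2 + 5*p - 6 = (p - 1)*(p + 6)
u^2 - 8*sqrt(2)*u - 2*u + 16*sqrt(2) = (u - 2)*(u - 8*sqrt(2))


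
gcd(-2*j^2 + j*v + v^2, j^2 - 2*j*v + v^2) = -j + v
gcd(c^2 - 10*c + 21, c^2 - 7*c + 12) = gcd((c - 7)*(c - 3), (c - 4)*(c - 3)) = c - 3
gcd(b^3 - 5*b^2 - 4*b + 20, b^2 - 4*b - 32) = 1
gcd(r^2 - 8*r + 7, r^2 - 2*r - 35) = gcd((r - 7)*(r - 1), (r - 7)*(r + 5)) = r - 7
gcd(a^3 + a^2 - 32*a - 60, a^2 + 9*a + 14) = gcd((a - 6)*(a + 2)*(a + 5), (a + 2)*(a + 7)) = a + 2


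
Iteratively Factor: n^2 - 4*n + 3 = (n - 1)*(n - 3)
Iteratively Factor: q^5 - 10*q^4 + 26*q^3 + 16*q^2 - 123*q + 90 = (q + 2)*(q^4 - 12*q^3 + 50*q^2 - 84*q + 45) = (q - 1)*(q + 2)*(q^3 - 11*q^2 + 39*q - 45) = (q - 3)*(q - 1)*(q + 2)*(q^2 - 8*q + 15) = (q - 5)*(q - 3)*(q - 1)*(q + 2)*(q - 3)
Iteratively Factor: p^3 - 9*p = (p - 3)*(p^2 + 3*p) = p*(p - 3)*(p + 3)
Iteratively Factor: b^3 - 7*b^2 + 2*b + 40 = (b - 5)*(b^2 - 2*b - 8) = (b - 5)*(b - 4)*(b + 2)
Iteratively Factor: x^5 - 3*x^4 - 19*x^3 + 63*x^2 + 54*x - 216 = (x - 3)*(x^4 - 19*x^2 + 6*x + 72) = (x - 3)^2*(x^3 + 3*x^2 - 10*x - 24) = (x - 3)^3*(x^2 + 6*x + 8) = (x - 3)^3*(x + 4)*(x + 2)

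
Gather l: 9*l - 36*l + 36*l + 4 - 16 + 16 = 9*l + 4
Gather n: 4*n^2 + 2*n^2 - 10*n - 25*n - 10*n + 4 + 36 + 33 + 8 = 6*n^2 - 45*n + 81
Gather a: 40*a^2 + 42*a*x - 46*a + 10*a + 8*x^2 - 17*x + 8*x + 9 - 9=40*a^2 + a*(42*x - 36) + 8*x^2 - 9*x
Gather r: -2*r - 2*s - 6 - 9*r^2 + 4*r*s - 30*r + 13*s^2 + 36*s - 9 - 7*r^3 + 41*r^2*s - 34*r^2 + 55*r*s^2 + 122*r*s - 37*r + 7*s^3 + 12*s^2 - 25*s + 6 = -7*r^3 + r^2*(41*s - 43) + r*(55*s^2 + 126*s - 69) + 7*s^3 + 25*s^2 + 9*s - 9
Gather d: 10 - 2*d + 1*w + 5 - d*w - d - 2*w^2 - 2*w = d*(-w - 3) - 2*w^2 - w + 15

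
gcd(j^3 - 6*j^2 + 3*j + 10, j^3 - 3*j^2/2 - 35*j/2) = j - 5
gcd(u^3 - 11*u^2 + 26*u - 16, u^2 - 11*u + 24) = u - 8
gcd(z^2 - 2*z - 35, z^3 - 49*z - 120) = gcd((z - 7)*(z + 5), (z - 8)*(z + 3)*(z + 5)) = z + 5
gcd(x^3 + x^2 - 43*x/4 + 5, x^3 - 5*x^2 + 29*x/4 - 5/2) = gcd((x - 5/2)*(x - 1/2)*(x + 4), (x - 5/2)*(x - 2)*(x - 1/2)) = x^2 - 3*x + 5/4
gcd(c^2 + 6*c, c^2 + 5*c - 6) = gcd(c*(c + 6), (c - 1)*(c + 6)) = c + 6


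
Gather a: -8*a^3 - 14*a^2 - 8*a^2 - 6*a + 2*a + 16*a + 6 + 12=-8*a^3 - 22*a^2 + 12*a + 18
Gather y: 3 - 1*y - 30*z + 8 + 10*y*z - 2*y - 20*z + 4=y*(10*z - 3) - 50*z + 15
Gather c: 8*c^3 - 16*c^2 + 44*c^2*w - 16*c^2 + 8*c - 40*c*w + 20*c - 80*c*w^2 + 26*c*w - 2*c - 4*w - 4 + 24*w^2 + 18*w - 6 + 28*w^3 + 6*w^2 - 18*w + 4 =8*c^3 + c^2*(44*w - 32) + c*(-80*w^2 - 14*w + 26) + 28*w^3 + 30*w^2 - 4*w - 6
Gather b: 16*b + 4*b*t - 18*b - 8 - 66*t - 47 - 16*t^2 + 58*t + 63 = b*(4*t - 2) - 16*t^2 - 8*t + 8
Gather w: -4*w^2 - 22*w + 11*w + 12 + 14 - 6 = -4*w^2 - 11*w + 20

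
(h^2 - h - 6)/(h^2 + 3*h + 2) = (h - 3)/(h + 1)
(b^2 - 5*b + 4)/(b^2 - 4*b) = (b - 1)/b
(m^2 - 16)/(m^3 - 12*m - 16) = (m + 4)/(m^2 + 4*m + 4)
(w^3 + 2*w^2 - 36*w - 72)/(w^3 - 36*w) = (w + 2)/w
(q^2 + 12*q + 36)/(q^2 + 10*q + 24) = (q + 6)/(q + 4)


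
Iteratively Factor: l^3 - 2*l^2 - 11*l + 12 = (l - 4)*(l^2 + 2*l - 3) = (l - 4)*(l - 1)*(l + 3)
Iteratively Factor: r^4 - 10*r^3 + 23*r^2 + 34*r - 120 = (r + 2)*(r^3 - 12*r^2 + 47*r - 60) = (r - 3)*(r + 2)*(r^2 - 9*r + 20) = (r - 5)*(r - 3)*(r + 2)*(r - 4)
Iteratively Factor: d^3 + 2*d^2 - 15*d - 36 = (d + 3)*(d^2 - d - 12) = (d + 3)^2*(d - 4)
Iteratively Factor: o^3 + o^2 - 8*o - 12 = (o + 2)*(o^2 - o - 6) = (o + 2)^2*(o - 3)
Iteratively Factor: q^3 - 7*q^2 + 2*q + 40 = (q - 5)*(q^2 - 2*q - 8) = (q - 5)*(q + 2)*(q - 4)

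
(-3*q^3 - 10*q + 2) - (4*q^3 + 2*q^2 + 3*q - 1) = -7*q^3 - 2*q^2 - 13*q + 3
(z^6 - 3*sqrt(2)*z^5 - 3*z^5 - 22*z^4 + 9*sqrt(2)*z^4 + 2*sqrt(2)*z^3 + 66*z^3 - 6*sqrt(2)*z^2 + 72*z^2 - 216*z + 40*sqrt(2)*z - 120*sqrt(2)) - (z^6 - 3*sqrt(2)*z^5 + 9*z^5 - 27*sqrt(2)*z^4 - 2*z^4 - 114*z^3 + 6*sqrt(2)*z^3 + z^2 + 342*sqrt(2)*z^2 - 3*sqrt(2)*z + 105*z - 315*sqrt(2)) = -12*z^5 - 20*z^4 + 36*sqrt(2)*z^4 - 4*sqrt(2)*z^3 + 180*z^3 - 348*sqrt(2)*z^2 + 71*z^2 - 321*z + 43*sqrt(2)*z + 195*sqrt(2)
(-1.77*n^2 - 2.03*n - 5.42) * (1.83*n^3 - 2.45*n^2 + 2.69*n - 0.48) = -3.2391*n^5 + 0.6216*n^4 - 9.7064*n^3 + 8.6679*n^2 - 13.6054*n + 2.6016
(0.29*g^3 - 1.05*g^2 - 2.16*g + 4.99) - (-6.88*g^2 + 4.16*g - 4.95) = 0.29*g^3 + 5.83*g^2 - 6.32*g + 9.94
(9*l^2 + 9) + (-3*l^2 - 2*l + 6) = 6*l^2 - 2*l + 15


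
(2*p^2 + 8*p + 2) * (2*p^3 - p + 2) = 4*p^5 + 16*p^4 + 2*p^3 - 4*p^2 + 14*p + 4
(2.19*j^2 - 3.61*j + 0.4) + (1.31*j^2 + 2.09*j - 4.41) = 3.5*j^2 - 1.52*j - 4.01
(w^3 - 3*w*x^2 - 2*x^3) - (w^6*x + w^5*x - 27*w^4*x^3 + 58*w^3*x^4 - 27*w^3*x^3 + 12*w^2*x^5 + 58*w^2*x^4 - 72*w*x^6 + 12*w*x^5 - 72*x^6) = -w^6*x - w^5*x + 27*w^4*x^3 - 58*w^3*x^4 + 27*w^3*x^3 + w^3 - 12*w^2*x^5 - 58*w^2*x^4 + 72*w*x^6 - 12*w*x^5 - 3*w*x^2 + 72*x^6 - 2*x^3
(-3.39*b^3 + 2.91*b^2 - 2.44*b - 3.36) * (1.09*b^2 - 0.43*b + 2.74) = -3.6951*b^5 + 4.6296*b^4 - 13.1995*b^3 + 5.3602*b^2 - 5.2408*b - 9.2064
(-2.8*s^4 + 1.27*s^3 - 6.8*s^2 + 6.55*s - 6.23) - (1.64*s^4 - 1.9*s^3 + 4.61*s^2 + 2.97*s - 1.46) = -4.44*s^4 + 3.17*s^3 - 11.41*s^2 + 3.58*s - 4.77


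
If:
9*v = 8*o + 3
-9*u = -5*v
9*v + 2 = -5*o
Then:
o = -5/13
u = -5/1053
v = -1/117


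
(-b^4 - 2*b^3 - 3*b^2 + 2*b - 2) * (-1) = b^4 + 2*b^3 + 3*b^2 - 2*b + 2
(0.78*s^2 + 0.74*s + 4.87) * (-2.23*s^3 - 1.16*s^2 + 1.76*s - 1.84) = -1.7394*s^5 - 2.555*s^4 - 10.3457*s^3 - 5.782*s^2 + 7.2096*s - 8.9608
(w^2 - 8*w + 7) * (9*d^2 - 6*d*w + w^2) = 9*d^2*w^2 - 72*d^2*w + 63*d^2 - 6*d*w^3 + 48*d*w^2 - 42*d*w + w^4 - 8*w^3 + 7*w^2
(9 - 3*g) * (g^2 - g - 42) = -3*g^3 + 12*g^2 + 117*g - 378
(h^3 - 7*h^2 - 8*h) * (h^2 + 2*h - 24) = h^5 - 5*h^4 - 46*h^3 + 152*h^2 + 192*h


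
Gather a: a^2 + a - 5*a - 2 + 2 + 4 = a^2 - 4*a + 4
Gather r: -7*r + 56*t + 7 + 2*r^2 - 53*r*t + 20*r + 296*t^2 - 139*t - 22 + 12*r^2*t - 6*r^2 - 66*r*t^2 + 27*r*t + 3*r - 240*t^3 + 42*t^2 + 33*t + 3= r^2*(12*t - 4) + r*(-66*t^2 - 26*t + 16) - 240*t^3 + 338*t^2 - 50*t - 12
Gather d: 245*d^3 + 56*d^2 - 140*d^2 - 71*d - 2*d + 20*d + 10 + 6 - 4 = 245*d^3 - 84*d^2 - 53*d + 12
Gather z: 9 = 9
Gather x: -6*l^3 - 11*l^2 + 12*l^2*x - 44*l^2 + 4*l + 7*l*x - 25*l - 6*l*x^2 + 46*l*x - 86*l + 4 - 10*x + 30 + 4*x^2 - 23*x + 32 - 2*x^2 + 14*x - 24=-6*l^3 - 55*l^2 - 107*l + x^2*(2 - 6*l) + x*(12*l^2 + 53*l - 19) + 42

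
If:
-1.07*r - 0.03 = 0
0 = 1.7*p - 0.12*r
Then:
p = -0.00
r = -0.03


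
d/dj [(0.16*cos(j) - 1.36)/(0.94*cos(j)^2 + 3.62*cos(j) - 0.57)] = (0.1504*cos(j)^2 - 2.5568*cos(j) - 4.832)*sin(j)/(0.8836*cos(j)^4 + 6.8056*cos(j)^3 + 12.0328*cos(j)^2 - 4.1268*cos(j) + 0.3249)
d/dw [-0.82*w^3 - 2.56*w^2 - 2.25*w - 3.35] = -2.46*w^2 - 5.12*w - 2.25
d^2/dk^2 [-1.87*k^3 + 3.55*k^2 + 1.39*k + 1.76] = 7.1 - 11.22*k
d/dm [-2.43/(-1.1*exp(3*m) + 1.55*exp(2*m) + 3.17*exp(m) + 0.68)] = (-8.019*exp(2*m) + 7.533*exp(m) + 7.7031)*exp(m)/(-1.1*exp(3*m) + 1.55*exp(2*m) + 3.17*exp(m) + 0.68)^2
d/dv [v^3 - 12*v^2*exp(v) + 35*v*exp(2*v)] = -12*v^2*exp(v) + 3*v^2 + 70*v*exp(2*v) - 24*v*exp(v) + 35*exp(2*v)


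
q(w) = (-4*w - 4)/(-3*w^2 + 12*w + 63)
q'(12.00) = -0.04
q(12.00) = 0.23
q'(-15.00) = 0.00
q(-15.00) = -0.07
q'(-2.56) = -1.39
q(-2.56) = 0.49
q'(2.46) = -0.06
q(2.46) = -0.19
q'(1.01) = -0.05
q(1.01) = -0.11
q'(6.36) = -2.61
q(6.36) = -1.64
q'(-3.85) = -0.38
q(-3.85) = -0.41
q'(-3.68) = -0.59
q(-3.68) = -0.49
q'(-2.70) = -2.97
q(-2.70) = 0.78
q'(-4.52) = -0.12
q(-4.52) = -0.27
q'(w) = (-4*w - 4)*(6*w - 12)/(-3*w^2 + 12*w + 63)^2 - 4/(-3*w^2 + 12*w + 63) = 4*(w^2 - 4*w - 2*(w - 2)*(w + 1) - 21)/(3*(-w^2 + 4*w + 21)^2)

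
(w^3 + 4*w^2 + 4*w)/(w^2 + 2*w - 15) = w*(w^2 + 4*w + 4)/(w^2 + 2*w - 15)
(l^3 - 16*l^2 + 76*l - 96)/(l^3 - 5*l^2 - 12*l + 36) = (l - 8)/(l + 3)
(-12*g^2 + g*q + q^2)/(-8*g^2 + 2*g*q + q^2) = (-3*g + q)/(-2*g + q)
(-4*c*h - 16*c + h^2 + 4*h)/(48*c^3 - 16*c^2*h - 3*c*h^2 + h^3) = (-h - 4)/(12*c^2 - c*h - h^2)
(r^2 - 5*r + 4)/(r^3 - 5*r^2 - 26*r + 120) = (r - 1)/(r^2 - r - 30)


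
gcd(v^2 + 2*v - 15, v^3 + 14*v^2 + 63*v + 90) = v + 5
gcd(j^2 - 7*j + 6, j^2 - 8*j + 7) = j - 1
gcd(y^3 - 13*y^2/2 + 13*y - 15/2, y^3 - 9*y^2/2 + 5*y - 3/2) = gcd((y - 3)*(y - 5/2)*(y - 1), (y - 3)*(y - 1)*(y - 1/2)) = y^2 - 4*y + 3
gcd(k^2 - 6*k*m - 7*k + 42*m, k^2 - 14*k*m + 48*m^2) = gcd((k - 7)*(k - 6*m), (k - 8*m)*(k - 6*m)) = k - 6*m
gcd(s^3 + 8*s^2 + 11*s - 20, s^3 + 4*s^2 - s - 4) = s^2 + 3*s - 4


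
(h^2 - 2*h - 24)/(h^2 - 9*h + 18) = (h + 4)/(h - 3)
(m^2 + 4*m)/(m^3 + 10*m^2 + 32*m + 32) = m/(m^2 + 6*m + 8)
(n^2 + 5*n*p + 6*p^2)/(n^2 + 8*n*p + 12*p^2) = (n + 3*p)/(n + 6*p)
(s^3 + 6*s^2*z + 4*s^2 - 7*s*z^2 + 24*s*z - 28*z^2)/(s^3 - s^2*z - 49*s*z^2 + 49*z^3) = (-s - 4)/(-s + 7*z)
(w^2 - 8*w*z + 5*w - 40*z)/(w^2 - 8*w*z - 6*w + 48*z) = (w + 5)/(w - 6)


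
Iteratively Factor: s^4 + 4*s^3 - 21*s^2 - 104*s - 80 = (s + 1)*(s^3 + 3*s^2 - 24*s - 80) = (s + 1)*(s + 4)*(s^2 - s - 20) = (s + 1)*(s + 4)^2*(s - 5)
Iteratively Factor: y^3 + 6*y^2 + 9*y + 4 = (y + 4)*(y^2 + 2*y + 1) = (y + 1)*(y + 4)*(y + 1)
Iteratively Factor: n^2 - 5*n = (n)*(n - 5)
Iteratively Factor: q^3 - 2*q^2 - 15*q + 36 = (q - 3)*(q^2 + q - 12) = (q - 3)^2*(q + 4)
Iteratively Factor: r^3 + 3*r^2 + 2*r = (r + 2)*(r^2 + r) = (r + 1)*(r + 2)*(r)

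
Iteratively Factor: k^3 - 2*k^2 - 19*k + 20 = (k - 5)*(k^2 + 3*k - 4) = (k - 5)*(k - 1)*(k + 4)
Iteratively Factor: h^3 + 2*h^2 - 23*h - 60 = (h + 4)*(h^2 - 2*h - 15) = (h + 3)*(h + 4)*(h - 5)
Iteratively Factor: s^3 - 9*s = (s + 3)*(s^2 - 3*s) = (s - 3)*(s + 3)*(s)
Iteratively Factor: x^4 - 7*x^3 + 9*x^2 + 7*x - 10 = (x - 5)*(x^3 - 2*x^2 - x + 2) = (x - 5)*(x + 1)*(x^2 - 3*x + 2) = (x - 5)*(x - 2)*(x + 1)*(x - 1)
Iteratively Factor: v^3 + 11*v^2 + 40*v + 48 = (v + 4)*(v^2 + 7*v + 12) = (v + 4)^2*(v + 3)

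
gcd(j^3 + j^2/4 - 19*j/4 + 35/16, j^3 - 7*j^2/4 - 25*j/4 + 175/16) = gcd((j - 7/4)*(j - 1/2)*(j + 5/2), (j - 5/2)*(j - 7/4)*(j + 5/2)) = j^2 + 3*j/4 - 35/8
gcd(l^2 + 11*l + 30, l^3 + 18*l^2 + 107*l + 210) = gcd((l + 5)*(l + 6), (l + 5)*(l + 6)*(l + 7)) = l^2 + 11*l + 30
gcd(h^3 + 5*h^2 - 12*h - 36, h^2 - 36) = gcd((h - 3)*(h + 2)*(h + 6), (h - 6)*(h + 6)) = h + 6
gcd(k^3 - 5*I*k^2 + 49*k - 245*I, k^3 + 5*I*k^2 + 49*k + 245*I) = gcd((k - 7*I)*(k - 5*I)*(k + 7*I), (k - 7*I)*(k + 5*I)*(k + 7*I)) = k^2 + 49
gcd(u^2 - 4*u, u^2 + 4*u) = u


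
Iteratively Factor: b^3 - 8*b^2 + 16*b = (b - 4)*(b^2 - 4*b) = (b - 4)^2*(b)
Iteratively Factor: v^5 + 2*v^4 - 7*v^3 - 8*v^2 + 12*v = (v)*(v^4 + 2*v^3 - 7*v^2 - 8*v + 12) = v*(v - 1)*(v^3 + 3*v^2 - 4*v - 12) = v*(v - 2)*(v - 1)*(v^2 + 5*v + 6) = v*(v - 2)*(v - 1)*(v + 3)*(v + 2)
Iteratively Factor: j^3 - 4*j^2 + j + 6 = (j + 1)*(j^2 - 5*j + 6) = (j - 3)*(j + 1)*(j - 2)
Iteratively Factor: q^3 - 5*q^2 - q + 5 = (q + 1)*(q^2 - 6*q + 5) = (q - 5)*(q + 1)*(q - 1)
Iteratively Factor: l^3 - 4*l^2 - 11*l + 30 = (l - 2)*(l^2 - 2*l - 15) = (l - 5)*(l - 2)*(l + 3)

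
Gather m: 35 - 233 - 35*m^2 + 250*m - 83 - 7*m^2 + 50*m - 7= -42*m^2 + 300*m - 288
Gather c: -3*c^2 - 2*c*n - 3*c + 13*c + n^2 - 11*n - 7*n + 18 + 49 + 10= -3*c^2 + c*(10 - 2*n) + n^2 - 18*n + 77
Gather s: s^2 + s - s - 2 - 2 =s^2 - 4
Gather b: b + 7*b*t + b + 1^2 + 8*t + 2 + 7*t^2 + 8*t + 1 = b*(7*t + 2) + 7*t^2 + 16*t + 4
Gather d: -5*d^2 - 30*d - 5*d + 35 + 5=-5*d^2 - 35*d + 40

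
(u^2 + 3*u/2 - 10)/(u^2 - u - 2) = (-u^2 - 3*u/2 + 10)/(-u^2 + u + 2)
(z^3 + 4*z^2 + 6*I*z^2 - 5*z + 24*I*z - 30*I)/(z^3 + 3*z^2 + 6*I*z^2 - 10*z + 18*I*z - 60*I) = (z - 1)/(z - 2)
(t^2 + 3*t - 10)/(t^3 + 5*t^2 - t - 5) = (t - 2)/(t^2 - 1)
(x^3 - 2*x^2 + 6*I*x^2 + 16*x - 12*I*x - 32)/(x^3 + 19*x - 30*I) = (x^2 + x*(-2 + 8*I) - 16*I)/(x^2 + 2*I*x + 15)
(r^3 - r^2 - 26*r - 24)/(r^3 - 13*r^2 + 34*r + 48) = (r + 4)/(r - 8)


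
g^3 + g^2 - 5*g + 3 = (g - 1)^2*(g + 3)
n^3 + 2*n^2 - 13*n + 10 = (n - 2)*(n - 1)*(n + 5)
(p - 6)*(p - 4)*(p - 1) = p^3 - 11*p^2 + 34*p - 24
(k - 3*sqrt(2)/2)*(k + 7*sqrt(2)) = k^2 + 11*sqrt(2)*k/2 - 21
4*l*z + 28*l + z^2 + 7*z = (4*l + z)*(z + 7)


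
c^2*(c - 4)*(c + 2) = c^4 - 2*c^3 - 8*c^2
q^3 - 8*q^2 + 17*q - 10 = (q - 5)*(q - 2)*(q - 1)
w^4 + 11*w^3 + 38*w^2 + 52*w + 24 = (w + 1)*(w + 2)^2*(w + 6)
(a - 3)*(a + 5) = a^2 + 2*a - 15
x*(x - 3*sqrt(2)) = x^2 - 3*sqrt(2)*x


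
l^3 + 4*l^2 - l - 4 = (l - 1)*(l + 1)*(l + 4)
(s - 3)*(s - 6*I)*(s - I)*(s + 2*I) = s^4 - 3*s^3 - 5*I*s^3 + 8*s^2 + 15*I*s^2 - 24*s - 12*I*s + 36*I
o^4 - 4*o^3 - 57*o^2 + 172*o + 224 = (o - 8)*(o - 4)*(o + 1)*(o + 7)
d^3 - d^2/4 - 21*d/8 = d*(d - 7/4)*(d + 3/2)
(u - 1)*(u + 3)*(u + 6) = u^3 + 8*u^2 + 9*u - 18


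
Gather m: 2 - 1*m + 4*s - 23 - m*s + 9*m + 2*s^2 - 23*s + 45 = m*(8 - s) + 2*s^2 - 19*s + 24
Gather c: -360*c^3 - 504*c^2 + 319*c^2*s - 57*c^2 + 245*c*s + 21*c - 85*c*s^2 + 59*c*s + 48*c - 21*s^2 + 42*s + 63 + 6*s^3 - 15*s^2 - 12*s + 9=-360*c^3 + c^2*(319*s - 561) + c*(-85*s^2 + 304*s + 69) + 6*s^3 - 36*s^2 + 30*s + 72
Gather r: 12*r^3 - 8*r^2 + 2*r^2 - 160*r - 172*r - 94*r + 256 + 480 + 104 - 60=12*r^3 - 6*r^2 - 426*r + 780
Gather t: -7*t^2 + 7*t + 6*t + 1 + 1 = -7*t^2 + 13*t + 2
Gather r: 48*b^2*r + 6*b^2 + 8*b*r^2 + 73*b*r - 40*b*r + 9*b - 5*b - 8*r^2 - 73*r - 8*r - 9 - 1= 6*b^2 + 4*b + r^2*(8*b - 8) + r*(48*b^2 + 33*b - 81) - 10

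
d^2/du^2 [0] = 0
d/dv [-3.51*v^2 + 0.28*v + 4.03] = 0.28 - 7.02*v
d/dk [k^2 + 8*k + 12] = 2*k + 8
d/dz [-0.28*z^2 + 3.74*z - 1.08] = 3.74 - 0.56*z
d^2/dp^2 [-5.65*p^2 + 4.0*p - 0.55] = -11.3000000000000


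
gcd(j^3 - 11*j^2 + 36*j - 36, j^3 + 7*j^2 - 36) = j - 2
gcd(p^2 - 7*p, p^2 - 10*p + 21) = p - 7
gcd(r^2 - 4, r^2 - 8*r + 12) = r - 2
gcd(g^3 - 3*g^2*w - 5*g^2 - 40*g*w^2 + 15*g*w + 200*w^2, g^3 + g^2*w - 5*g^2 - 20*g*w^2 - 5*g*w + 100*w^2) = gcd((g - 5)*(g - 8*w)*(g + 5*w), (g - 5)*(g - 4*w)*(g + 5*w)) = g^2 + 5*g*w - 5*g - 25*w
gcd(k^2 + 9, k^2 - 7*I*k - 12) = k - 3*I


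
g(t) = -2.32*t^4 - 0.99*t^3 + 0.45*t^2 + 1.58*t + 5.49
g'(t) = -9.28*t^3 - 2.97*t^2 + 0.9*t + 1.58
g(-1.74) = -11.95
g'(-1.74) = 39.91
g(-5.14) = -1475.65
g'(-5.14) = 1178.68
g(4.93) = -1464.90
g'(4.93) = -1178.13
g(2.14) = -47.43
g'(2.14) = -101.04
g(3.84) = -542.31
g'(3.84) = -564.22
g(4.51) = -1028.88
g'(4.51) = -906.06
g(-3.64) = -353.83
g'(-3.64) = 406.51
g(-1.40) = -2.04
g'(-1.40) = 19.96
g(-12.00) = -46345.47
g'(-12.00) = 15598.94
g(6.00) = -3189.39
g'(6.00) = -2104.42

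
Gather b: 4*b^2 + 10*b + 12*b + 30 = 4*b^2 + 22*b + 30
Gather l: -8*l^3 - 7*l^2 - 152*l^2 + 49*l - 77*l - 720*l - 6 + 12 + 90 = -8*l^3 - 159*l^2 - 748*l + 96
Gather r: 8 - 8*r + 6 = 14 - 8*r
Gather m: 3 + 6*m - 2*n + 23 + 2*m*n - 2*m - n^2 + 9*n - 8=m*(2*n + 4) - n^2 + 7*n + 18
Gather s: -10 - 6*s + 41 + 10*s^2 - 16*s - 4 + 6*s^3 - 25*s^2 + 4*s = 6*s^3 - 15*s^2 - 18*s + 27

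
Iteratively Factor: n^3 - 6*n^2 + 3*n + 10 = (n + 1)*(n^2 - 7*n + 10) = (n - 2)*(n + 1)*(n - 5)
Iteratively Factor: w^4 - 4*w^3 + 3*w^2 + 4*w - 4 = (w - 1)*(w^3 - 3*w^2 + 4) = (w - 2)*(w - 1)*(w^2 - w - 2) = (w - 2)^2*(w - 1)*(w + 1)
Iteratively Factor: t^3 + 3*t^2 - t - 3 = (t + 1)*(t^2 + 2*t - 3) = (t + 1)*(t + 3)*(t - 1)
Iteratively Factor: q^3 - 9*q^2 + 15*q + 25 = (q + 1)*(q^2 - 10*q + 25) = (q - 5)*(q + 1)*(q - 5)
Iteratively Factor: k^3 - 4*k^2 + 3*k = (k - 1)*(k^2 - 3*k) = (k - 3)*(k - 1)*(k)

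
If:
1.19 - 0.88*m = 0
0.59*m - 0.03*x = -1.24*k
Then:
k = 0.0241935483870968*x - 0.64342008797654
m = 1.35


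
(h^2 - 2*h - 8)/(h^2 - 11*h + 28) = (h + 2)/(h - 7)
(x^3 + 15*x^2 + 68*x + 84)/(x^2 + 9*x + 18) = (x^2 + 9*x + 14)/(x + 3)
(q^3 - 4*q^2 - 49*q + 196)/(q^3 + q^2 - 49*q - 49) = (q - 4)/(q + 1)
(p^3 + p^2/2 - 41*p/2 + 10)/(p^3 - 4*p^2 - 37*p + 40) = (p^2 - 9*p/2 + 2)/(p^2 - 9*p + 8)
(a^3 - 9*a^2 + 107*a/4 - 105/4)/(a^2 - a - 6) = (a^2 - 6*a + 35/4)/(a + 2)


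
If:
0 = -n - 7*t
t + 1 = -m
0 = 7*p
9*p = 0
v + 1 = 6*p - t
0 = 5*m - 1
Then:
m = 1/5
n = 42/5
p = 0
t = -6/5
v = 1/5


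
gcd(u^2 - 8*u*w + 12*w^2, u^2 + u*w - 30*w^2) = 1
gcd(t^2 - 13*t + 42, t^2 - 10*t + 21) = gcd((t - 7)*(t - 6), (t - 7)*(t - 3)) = t - 7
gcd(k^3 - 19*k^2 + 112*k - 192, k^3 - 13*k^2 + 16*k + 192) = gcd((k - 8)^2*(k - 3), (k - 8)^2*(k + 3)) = k^2 - 16*k + 64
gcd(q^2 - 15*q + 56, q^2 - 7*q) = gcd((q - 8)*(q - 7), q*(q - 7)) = q - 7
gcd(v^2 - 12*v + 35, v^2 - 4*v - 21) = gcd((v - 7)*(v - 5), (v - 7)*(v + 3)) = v - 7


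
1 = 1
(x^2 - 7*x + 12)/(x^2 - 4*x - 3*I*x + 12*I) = (x - 3)/(x - 3*I)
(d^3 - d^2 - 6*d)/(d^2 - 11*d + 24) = d*(d + 2)/(d - 8)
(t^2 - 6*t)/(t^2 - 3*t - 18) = t/(t + 3)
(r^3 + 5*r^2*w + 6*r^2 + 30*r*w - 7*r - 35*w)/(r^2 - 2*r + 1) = (r^2 + 5*r*w + 7*r + 35*w)/(r - 1)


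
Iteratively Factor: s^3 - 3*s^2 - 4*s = (s - 4)*(s^2 + s) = (s - 4)*(s + 1)*(s)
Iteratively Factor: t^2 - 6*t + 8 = (t - 4)*(t - 2)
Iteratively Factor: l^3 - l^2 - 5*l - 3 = (l + 1)*(l^2 - 2*l - 3) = (l + 1)^2*(l - 3)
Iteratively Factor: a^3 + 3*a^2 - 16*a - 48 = (a - 4)*(a^2 + 7*a + 12) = (a - 4)*(a + 4)*(a + 3)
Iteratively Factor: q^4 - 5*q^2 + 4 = (q - 2)*(q^3 + 2*q^2 - q - 2) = (q - 2)*(q - 1)*(q^2 + 3*q + 2) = (q - 2)*(q - 1)*(q + 1)*(q + 2)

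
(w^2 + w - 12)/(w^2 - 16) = (w - 3)/(w - 4)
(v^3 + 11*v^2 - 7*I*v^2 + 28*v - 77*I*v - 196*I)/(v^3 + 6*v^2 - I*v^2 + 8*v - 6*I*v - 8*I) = (v^2 + 7*v*(1 - I) - 49*I)/(v^2 + v*(2 - I) - 2*I)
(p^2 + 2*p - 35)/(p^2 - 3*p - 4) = (-p^2 - 2*p + 35)/(-p^2 + 3*p + 4)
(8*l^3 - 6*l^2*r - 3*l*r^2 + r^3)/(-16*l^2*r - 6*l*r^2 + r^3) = (4*l^2 - 5*l*r + r^2)/(r*(-8*l + r))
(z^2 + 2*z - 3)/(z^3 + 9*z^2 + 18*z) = (z - 1)/(z*(z + 6))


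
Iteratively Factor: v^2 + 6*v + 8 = (v + 4)*(v + 2)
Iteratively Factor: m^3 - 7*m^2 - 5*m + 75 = (m - 5)*(m^2 - 2*m - 15) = (m - 5)*(m + 3)*(m - 5)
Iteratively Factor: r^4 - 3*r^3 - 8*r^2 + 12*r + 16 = (r - 2)*(r^3 - r^2 - 10*r - 8) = (r - 2)*(r + 1)*(r^2 - 2*r - 8) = (r - 2)*(r + 1)*(r + 2)*(r - 4)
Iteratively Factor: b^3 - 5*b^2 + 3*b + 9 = (b - 3)*(b^2 - 2*b - 3) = (b - 3)^2*(b + 1)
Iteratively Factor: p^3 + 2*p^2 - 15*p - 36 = (p - 4)*(p^2 + 6*p + 9) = (p - 4)*(p + 3)*(p + 3)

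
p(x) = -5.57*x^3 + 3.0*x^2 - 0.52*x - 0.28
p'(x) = -16.71*x^2 + 6.0*x - 0.52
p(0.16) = -0.31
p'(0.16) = 0.01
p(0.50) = -0.49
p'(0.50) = -1.70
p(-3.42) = 259.40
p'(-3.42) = -216.49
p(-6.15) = 1412.01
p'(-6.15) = -669.43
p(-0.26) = 0.16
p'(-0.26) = -3.21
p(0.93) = -2.65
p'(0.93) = -9.39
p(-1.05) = 10.02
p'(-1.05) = -25.24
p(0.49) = -0.47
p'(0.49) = -1.59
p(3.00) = -125.23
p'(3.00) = -132.91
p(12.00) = -9199.48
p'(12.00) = -2334.76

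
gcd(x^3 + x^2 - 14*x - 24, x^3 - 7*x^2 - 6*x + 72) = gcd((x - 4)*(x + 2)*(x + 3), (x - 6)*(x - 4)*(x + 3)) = x^2 - x - 12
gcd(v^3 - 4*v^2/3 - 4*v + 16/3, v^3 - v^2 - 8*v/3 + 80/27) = v - 4/3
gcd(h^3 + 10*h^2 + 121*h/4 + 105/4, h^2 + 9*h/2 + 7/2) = h + 7/2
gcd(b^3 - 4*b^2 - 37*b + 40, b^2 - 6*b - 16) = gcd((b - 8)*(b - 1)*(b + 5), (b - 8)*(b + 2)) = b - 8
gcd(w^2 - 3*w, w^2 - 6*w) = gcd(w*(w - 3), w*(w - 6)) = w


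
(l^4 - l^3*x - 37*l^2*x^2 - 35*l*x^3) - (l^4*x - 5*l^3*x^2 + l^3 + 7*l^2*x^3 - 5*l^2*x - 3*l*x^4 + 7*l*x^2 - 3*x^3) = -l^4*x + l^4 + 5*l^3*x^2 - l^3*x - l^3 - 7*l^2*x^3 - 37*l^2*x^2 + 5*l^2*x + 3*l*x^4 - 35*l*x^3 - 7*l*x^2 + 3*x^3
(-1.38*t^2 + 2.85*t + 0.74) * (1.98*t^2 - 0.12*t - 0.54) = -2.7324*t^4 + 5.8086*t^3 + 1.8684*t^2 - 1.6278*t - 0.3996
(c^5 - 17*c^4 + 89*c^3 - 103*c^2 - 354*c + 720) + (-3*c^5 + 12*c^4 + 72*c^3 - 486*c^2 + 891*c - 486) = -2*c^5 - 5*c^4 + 161*c^3 - 589*c^2 + 537*c + 234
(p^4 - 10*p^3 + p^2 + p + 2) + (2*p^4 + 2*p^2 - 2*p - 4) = 3*p^4 - 10*p^3 + 3*p^2 - p - 2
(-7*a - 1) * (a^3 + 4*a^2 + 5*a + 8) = -7*a^4 - 29*a^3 - 39*a^2 - 61*a - 8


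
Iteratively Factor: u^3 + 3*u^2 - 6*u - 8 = (u + 1)*(u^2 + 2*u - 8) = (u + 1)*(u + 4)*(u - 2)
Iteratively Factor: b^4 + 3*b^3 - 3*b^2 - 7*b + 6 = (b - 1)*(b^3 + 4*b^2 + b - 6) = (b - 1)*(b + 2)*(b^2 + 2*b - 3) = (b - 1)*(b + 2)*(b + 3)*(b - 1)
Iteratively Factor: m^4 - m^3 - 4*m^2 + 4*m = (m - 1)*(m^3 - 4*m) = (m - 2)*(m - 1)*(m^2 + 2*m) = m*(m - 2)*(m - 1)*(m + 2)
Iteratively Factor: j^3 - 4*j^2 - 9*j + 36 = (j + 3)*(j^2 - 7*j + 12) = (j - 4)*(j + 3)*(j - 3)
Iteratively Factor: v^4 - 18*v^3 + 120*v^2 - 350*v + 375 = (v - 5)*(v^3 - 13*v^2 + 55*v - 75) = (v - 5)*(v - 3)*(v^2 - 10*v + 25) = (v - 5)^2*(v - 3)*(v - 5)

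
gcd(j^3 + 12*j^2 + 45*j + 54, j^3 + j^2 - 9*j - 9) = j + 3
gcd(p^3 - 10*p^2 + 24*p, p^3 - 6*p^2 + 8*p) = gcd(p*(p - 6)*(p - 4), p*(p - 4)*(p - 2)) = p^2 - 4*p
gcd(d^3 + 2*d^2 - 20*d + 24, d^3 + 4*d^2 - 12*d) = d^2 + 4*d - 12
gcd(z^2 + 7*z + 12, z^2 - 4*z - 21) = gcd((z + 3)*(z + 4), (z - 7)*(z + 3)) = z + 3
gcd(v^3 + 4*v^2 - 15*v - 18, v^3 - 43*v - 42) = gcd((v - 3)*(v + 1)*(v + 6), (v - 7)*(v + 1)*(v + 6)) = v^2 + 7*v + 6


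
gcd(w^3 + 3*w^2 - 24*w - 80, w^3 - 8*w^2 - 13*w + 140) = w^2 - w - 20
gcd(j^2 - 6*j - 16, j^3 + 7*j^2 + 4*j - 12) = j + 2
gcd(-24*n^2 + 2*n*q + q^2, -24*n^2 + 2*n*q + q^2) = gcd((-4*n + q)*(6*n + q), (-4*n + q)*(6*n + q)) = -24*n^2 + 2*n*q + q^2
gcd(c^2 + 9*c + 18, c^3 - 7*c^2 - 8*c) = 1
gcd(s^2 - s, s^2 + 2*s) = s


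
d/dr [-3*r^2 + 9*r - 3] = 9 - 6*r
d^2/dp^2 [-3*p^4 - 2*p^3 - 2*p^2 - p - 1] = -36*p^2 - 12*p - 4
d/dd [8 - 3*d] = -3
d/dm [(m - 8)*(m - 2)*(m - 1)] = 3*m^2 - 22*m + 26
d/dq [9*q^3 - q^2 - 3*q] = 27*q^2 - 2*q - 3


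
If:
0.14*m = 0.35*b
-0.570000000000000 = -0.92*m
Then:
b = 0.25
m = 0.62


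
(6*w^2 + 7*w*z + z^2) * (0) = 0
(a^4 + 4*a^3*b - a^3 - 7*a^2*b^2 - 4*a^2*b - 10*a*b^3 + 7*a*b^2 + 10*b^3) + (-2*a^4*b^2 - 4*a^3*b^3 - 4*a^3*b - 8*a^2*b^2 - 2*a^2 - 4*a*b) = -2*a^4*b^2 + a^4 - 4*a^3*b^3 - a^3 - 15*a^2*b^2 - 4*a^2*b - 2*a^2 - 10*a*b^3 + 7*a*b^2 - 4*a*b + 10*b^3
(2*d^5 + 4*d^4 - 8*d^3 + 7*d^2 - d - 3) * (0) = 0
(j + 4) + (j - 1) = 2*j + 3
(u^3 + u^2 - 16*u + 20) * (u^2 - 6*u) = u^5 - 5*u^4 - 22*u^3 + 116*u^2 - 120*u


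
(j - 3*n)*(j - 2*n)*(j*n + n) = j^3*n - 5*j^2*n^2 + j^2*n + 6*j*n^3 - 5*j*n^2 + 6*n^3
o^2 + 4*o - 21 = (o - 3)*(o + 7)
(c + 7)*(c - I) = c^2 + 7*c - I*c - 7*I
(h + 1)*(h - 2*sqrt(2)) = h^2 - 2*sqrt(2)*h + h - 2*sqrt(2)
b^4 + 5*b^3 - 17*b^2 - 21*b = b*(b - 3)*(b + 1)*(b + 7)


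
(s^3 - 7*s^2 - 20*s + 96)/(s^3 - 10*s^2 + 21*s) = (s^2 - 4*s - 32)/(s*(s - 7))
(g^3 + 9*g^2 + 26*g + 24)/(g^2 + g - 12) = (g^2 + 5*g + 6)/(g - 3)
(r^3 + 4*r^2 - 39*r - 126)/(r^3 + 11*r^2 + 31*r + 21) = (r - 6)/(r + 1)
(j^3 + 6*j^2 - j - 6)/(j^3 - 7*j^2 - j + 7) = (j + 6)/(j - 7)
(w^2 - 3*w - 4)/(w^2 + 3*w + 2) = (w - 4)/(w + 2)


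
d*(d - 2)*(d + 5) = d^3 + 3*d^2 - 10*d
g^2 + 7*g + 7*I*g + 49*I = (g + 7)*(g + 7*I)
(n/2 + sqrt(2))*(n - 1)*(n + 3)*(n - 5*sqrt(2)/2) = n^4/2 - sqrt(2)*n^3/4 + n^3 - 13*n^2/2 - sqrt(2)*n^2/2 - 10*n + 3*sqrt(2)*n/4 + 15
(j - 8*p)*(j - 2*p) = j^2 - 10*j*p + 16*p^2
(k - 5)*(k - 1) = k^2 - 6*k + 5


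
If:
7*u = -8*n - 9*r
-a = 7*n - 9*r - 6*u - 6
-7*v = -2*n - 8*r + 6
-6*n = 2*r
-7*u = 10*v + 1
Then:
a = 10226/609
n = -53/87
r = 53/29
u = -1007/609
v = 92/87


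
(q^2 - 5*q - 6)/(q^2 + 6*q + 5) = (q - 6)/(q + 5)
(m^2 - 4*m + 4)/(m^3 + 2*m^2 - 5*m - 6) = (m - 2)/(m^2 + 4*m + 3)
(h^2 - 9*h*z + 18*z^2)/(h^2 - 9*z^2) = (h - 6*z)/(h + 3*z)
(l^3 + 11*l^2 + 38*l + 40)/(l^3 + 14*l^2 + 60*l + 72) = (l^2 + 9*l + 20)/(l^2 + 12*l + 36)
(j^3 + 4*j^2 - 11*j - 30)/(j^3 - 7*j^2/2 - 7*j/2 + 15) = 2*(j + 5)/(2*j - 5)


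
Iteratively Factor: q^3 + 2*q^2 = (q)*(q^2 + 2*q) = q^2*(q + 2)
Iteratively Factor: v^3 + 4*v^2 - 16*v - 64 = (v + 4)*(v^2 - 16) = (v - 4)*(v + 4)*(v + 4)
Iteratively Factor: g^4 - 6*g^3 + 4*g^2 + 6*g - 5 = (g - 1)*(g^3 - 5*g^2 - g + 5) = (g - 1)^2*(g^2 - 4*g - 5) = (g - 1)^2*(g + 1)*(g - 5)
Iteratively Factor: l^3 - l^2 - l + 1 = (l - 1)*(l^2 - 1) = (l - 1)*(l + 1)*(l - 1)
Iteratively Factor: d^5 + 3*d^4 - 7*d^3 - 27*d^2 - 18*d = (d + 1)*(d^4 + 2*d^3 - 9*d^2 - 18*d) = (d - 3)*(d + 1)*(d^3 + 5*d^2 + 6*d) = d*(d - 3)*(d + 1)*(d^2 + 5*d + 6) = d*(d - 3)*(d + 1)*(d + 3)*(d + 2)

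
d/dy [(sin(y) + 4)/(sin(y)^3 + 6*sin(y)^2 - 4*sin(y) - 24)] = -2*(sin(y)^3 + 9*sin(y)^2 + 24*sin(y) + 4)*cos(y)/(sin(y)^3 + 6*sin(y)^2 - 4*sin(y) - 24)^2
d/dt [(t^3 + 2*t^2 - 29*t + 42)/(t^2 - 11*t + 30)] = (t^4 - 22*t^3 + 97*t^2 + 36*t - 408)/(t^4 - 22*t^3 + 181*t^2 - 660*t + 900)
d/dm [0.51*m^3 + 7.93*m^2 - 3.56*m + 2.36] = 1.53*m^2 + 15.86*m - 3.56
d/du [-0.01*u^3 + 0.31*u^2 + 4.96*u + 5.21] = -0.03*u^2 + 0.62*u + 4.96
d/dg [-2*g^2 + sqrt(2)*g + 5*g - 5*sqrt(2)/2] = -4*g + sqrt(2) + 5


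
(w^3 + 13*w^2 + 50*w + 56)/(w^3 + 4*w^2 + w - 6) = (w^2 + 11*w + 28)/(w^2 + 2*w - 3)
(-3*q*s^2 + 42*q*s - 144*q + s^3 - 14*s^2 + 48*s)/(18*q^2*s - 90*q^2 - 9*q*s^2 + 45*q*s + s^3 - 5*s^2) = (-s^2 + 14*s - 48)/(6*q*s - 30*q - s^2 + 5*s)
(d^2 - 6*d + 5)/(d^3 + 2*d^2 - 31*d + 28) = (d - 5)/(d^2 + 3*d - 28)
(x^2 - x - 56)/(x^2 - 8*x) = (x + 7)/x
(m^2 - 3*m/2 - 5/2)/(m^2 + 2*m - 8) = (2*m^2 - 3*m - 5)/(2*(m^2 + 2*m - 8))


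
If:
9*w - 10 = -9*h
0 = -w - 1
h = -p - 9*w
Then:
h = 19/9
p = 62/9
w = -1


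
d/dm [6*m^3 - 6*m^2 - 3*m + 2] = 18*m^2 - 12*m - 3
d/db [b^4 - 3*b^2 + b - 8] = 4*b^3 - 6*b + 1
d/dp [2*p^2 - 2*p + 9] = 4*p - 2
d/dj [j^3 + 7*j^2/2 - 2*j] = 3*j^2 + 7*j - 2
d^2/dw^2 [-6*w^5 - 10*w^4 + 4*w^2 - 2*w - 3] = -120*w^3 - 120*w^2 + 8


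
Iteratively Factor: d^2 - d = (d)*(d - 1)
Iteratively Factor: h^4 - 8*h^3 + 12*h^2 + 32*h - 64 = (h - 4)*(h^3 - 4*h^2 - 4*h + 16) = (h - 4)^2*(h^2 - 4) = (h - 4)^2*(h + 2)*(h - 2)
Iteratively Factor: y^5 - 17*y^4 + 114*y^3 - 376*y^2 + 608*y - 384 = (y - 2)*(y^4 - 15*y^3 + 84*y^2 - 208*y + 192) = (y - 4)*(y - 2)*(y^3 - 11*y^2 + 40*y - 48) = (y - 4)*(y - 3)*(y - 2)*(y^2 - 8*y + 16) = (y - 4)^2*(y - 3)*(y - 2)*(y - 4)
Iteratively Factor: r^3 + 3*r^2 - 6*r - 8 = (r + 1)*(r^2 + 2*r - 8) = (r - 2)*(r + 1)*(r + 4)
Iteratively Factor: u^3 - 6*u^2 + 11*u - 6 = (u - 1)*(u^2 - 5*u + 6) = (u - 3)*(u - 1)*(u - 2)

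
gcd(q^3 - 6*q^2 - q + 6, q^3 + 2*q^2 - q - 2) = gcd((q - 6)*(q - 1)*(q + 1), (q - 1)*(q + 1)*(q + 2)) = q^2 - 1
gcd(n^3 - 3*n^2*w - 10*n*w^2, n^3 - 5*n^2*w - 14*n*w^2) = n^2 + 2*n*w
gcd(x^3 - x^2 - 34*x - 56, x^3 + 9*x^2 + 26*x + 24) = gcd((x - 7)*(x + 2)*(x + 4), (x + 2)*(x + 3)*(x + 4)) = x^2 + 6*x + 8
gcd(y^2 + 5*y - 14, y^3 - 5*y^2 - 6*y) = 1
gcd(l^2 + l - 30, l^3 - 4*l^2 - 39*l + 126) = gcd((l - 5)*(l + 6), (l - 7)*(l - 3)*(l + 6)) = l + 6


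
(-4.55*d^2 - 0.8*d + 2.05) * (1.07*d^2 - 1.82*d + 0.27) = -4.8685*d^4 + 7.425*d^3 + 2.421*d^2 - 3.947*d + 0.5535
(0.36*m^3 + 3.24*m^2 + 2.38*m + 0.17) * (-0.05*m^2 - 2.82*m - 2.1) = -0.018*m^5 - 1.1772*m^4 - 10.0118*m^3 - 13.5241*m^2 - 5.4774*m - 0.357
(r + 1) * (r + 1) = r^2 + 2*r + 1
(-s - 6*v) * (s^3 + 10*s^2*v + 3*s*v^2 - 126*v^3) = -s^4 - 16*s^3*v - 63*s^2*v^2 + 108*s*v^3 + 756*v^4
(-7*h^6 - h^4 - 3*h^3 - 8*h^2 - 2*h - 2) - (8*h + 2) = -7*h^6 - h^4 - 3*h^3 - 8*h^2 - 10*h - 4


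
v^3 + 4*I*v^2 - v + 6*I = (v - I)*(v + 2*I)*(v + 3*I)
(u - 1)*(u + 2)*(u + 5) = u^3 + 6*u^2 + 3*u - 10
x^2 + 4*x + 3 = (x + 1)*(x + 3)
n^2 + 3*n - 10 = (n - 2)*(n + 5)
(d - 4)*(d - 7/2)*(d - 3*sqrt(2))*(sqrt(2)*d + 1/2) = sqrt(2)*d^4 - 15*sqrt(2)*d^3/2 - 11*d^3/2 + 25*sqrt(2)*d^2/2 + 165*d^2/4 - 77*d + 45*sqrt(2)*d/4 - 21*sqrt(2)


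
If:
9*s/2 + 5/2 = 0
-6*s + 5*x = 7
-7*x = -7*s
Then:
No Solution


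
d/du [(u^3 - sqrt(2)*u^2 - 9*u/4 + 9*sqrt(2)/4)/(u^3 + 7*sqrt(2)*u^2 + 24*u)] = (16*sqrt(2)*u^4 + 105*u^3 - 30*sqrt(2)*u^2 - 126*u - 108*sqrt(2))/(2*u^2*(u^4 + 14*sqrt(2)*u^3 + 146*u^2 + 336*sqrt(2)*u + 576))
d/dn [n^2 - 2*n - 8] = 2*n - 2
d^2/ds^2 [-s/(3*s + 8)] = 48/(3*s + 8)^3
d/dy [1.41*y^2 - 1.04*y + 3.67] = 2.82*y - 1.04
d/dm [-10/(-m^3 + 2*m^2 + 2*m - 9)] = 10*(-3*m^2 + 4*m + 2)/(m^3 - 2*m^2 - 2*m + 9)^2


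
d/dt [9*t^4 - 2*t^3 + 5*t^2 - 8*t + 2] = 36*t^3 - 6*t^2 + 10*t - 8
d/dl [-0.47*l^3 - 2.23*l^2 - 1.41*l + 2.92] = -1.41*l^2 - 4.46*l - 1.41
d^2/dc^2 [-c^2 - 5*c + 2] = -2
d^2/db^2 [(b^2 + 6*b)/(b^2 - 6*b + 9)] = 6*(4*b + 15)/(b^4 - 12*b^3 + 54*b^2 - 108*b + 81)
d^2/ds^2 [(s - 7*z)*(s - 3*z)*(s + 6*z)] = 6*s - 8*z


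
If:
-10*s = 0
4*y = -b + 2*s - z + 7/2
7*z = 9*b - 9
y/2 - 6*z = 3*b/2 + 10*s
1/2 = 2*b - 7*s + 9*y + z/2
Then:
No Solution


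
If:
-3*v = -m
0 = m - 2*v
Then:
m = 0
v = 0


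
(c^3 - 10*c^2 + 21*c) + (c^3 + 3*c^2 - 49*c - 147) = 2*c^3 - 7*c^2 - 28*c - 147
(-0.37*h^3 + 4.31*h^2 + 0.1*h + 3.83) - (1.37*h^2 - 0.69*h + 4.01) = -0.37*h^3 + 2.94*h^2 + 0.79*h - 0.18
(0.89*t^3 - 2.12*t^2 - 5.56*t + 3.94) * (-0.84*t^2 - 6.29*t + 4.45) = -0.7476*t^5 - 3.8173*t^4 + 21.9657*t^3 + 22.2288*t^2 - 49.5246*t + 17.533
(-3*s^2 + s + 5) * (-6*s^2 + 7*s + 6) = 18*s^4 - 27*s^3 - 41*s^2 + 41*s + 30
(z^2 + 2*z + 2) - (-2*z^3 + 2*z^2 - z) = 2*z^3 - z^2 + 3*z + 2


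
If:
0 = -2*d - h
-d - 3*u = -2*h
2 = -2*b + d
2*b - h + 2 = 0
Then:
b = -1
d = 0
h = 0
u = 0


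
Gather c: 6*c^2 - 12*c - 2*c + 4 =6*c^2 - 14*c + 4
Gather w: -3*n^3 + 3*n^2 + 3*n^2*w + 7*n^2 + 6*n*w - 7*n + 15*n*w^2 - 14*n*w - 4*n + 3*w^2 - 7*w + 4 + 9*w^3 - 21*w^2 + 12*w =-3*n^3 + 10*n^2 - 11*n + 9*w^3 + w^2*(15*n - 18) + w*(3*n^2 - 8*n + 5) + 4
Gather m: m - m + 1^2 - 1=0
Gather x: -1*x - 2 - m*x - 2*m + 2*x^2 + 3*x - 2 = -2*m + 2*x^2 + x*(2 - m) - 4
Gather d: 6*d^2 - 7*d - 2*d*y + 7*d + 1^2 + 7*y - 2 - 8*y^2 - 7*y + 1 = 6*d^2 - 2*d*y - 8*y^2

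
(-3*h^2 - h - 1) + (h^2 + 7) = -2*h^2 - h + 6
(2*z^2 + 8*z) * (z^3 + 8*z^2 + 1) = 2*z^5 + 24*z^4 + 64*z^3 + 2*z^2 + 8*z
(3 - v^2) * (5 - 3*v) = 3*v^3 - 5*v^2 - 9*v + 15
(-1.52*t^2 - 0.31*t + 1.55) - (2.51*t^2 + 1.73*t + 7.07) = -4.03*t^2 - 2.04*t - 5.52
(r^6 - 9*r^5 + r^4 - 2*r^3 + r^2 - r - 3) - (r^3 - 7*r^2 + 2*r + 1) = r^6 - 9*r^5 + r^4 - 3*r^3 + 8*r^2 - 3*r - 4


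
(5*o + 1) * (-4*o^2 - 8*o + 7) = -20*o^3 - 44*o^2 + 27*o + 7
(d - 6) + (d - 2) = 2*d - 8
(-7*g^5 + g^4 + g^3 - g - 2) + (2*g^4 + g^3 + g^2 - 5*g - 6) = -7*g^5 + 3*g^4 + 2*g^3 + g^2 - 6*g - 8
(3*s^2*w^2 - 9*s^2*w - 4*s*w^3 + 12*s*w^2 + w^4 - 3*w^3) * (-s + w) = -3*s^3*w^2 + 9*s^3*w + 7*s^2*w^3 - 21*s^2*w^2 - 5*s*w^4 + 15*s*w^3 + w^5 - 3*w^4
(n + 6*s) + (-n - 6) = 6*s - 6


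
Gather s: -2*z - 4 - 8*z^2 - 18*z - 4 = -8*z^2 - 20*z - 8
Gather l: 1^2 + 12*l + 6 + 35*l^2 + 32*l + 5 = 35*l^2 + 44*l + 12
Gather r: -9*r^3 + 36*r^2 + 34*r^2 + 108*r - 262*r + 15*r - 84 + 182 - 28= -9*r^3 + 70*r^2 - 139*r + 70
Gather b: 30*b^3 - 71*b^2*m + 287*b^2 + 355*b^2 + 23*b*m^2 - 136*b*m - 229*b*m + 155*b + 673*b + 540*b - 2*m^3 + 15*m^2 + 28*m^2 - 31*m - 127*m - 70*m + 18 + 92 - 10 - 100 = 30*b^3 + b^2*(642 - 71*m) + b*(23*m^2 - 365*m + 1368) - 2*m^3 + 43*m^2 - 228*m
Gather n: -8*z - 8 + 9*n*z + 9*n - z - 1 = n*(9*z + 9) - 9*z - 9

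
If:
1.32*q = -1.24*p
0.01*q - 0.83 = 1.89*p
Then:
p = -0.44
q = 0.41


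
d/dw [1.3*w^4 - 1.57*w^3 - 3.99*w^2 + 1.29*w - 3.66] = 5.2*w^3 - 4.71*w^2 - 7.98*w + 1.29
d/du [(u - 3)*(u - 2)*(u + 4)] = 3*u^2 - 2*u - 14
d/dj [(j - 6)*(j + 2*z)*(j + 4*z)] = 3*j^2 + 12*j*z - 12*j + 8*z^2 - 36*z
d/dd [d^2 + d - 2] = 2*d + 1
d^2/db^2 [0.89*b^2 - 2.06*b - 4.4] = 1.78000000000000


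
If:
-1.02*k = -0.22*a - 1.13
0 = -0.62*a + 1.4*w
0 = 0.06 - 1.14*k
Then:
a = -4.89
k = 0.05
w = -2.17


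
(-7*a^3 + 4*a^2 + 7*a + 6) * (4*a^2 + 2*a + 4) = -28*a^5 + 2*a^4 + 8*a^3 + 54*a^2 + 40*a + 24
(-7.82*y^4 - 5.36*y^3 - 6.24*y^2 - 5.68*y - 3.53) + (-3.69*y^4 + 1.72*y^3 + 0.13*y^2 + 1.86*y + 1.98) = -11.51*y^4 - 3.64*y^3 - 6.11*y^2 - 3.82*y - 1.55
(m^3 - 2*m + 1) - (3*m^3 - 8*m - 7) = -2*m^3 + 6*m + 8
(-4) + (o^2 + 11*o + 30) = o^2 + 11*o + 26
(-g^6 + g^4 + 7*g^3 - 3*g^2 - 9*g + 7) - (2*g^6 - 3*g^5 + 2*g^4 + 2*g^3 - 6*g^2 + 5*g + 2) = -3*g^6 + 3*g^5 - g^4 + 5*g^3 + 3*g^2 - 14*g + 5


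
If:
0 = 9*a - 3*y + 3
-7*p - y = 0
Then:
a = y/3 - 1/3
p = -y/7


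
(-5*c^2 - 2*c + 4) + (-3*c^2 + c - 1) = -8*c^2 - c + 3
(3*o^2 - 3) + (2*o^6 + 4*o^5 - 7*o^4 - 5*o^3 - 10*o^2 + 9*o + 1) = 2*o^6 + 4*o^5 - 7*o^4 - 5*o^3 - 7*o^2 + 9*o - 2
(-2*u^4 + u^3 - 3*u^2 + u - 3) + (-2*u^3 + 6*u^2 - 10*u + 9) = -2*u^4 - u^3 + 3*u^2 - 9*u + 6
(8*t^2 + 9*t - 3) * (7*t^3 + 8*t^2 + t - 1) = 56*t^5 + 127*t^4 + 59*t^3 - 23*t^2 - 12*t + 3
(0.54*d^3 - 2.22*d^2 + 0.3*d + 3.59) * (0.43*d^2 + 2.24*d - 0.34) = 0.2322*d^5 + 0.255*d^4 - 5.0274*d^3 + 2.9705*d^2 + 7.9396*d - 1.2206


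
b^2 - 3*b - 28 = (b - 7)*(b + 4)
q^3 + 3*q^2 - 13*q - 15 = (q - 3)*(q + 1)*(q + 5)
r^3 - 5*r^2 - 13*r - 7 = (r - 7)*(r + 1)^2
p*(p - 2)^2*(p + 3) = p^4 - p^3 - 8*p^2 + 12*p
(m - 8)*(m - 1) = m^2 - 9*m + 8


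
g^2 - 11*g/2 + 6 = (g - 4)*(g - 3/2)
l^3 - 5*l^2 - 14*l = l*(l - 7)*(l + 2)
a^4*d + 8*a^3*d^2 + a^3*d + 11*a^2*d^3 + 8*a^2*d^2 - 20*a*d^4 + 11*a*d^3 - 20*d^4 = (a - d)*(a + 4*d)*(a + 5*d)*(a*d + d)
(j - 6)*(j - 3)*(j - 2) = j^3 - 11*j^2 + 36*j - 36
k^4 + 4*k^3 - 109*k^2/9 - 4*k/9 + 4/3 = (k - 2)*(k - 1/3)*(k + 1/3)*(k + 6)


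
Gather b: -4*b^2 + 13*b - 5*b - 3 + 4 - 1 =-4*b^2 + 8*b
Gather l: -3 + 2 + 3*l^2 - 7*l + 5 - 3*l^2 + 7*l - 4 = 0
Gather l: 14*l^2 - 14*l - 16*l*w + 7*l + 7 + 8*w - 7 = 14*l^2 + l*(-16*w - 7) + 8*w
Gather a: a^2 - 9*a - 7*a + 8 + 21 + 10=a^2 - 16*a + 39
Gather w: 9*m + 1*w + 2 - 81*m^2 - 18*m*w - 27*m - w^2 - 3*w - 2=-81*m^2 - 18*m - w^2 + w*(-18*m - 2)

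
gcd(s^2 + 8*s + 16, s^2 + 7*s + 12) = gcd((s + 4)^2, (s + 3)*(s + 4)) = s + 4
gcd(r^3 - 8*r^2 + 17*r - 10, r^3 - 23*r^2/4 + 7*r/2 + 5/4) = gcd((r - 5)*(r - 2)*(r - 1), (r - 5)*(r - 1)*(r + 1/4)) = r^2 - 6*r + 5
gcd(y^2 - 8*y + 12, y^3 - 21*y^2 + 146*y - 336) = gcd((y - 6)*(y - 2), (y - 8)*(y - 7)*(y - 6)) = y - 6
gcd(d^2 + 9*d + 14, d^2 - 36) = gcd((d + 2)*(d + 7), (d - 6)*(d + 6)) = 1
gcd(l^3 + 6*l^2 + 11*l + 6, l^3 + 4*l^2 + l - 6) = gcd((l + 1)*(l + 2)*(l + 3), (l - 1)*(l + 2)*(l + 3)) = l^2 + 5*l + 6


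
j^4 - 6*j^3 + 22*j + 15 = (j - 5)*(j - 3)*(j + 1)^2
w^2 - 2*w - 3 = (w - 3)*(w + 1)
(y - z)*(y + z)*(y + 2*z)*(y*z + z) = y^4*z + 2*y^3*z^2 + y^3*z - y^2*z^3 + 2*y^2*z^2 - 2*y*z^4 - y*z^3 - 2*z^4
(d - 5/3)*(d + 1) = d^2 - 2*d/3 - 5/3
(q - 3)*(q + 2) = q^2 - q - 6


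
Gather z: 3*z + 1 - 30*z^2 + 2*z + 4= -30*z^2 + 5*z + 5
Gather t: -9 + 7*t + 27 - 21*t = 18 - 14*t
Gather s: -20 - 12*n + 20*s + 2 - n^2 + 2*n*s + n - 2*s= -n^2 - 11*n + s*(2*n + 18) - 18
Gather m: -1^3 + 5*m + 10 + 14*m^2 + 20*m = 14*m^2 + 25*m + 9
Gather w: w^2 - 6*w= w^2 - 6*w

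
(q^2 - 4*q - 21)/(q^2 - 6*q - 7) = (q + 3)/(q + 1)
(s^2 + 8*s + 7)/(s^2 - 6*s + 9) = (s^2 + 8*s + 7)/(s^2 - 6*s + 9)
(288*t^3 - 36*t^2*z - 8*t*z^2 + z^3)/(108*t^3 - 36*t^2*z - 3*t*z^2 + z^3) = (-8*t + z)/(-3*t + z)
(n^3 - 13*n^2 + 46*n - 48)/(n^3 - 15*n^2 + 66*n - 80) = (n - 3)/(n - 5)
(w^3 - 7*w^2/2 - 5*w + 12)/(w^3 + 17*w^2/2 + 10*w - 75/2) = (w^2 - 2*w - 8)/(w^2 + 10*w + 25)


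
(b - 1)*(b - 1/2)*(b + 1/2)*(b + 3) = b^4 + 2*b^3 - 13*b^2/4 - b/2 + 3/4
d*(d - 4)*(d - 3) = d^3 - 7*d^2 + 12*d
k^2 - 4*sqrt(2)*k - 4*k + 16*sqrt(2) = (k - 4)*(k - 4*sqrt(2))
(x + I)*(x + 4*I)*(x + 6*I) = x^3 + 11*I*x^2 - 34*x - 24*I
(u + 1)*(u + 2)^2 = u^3 + 5*u^2 + 8*u + 4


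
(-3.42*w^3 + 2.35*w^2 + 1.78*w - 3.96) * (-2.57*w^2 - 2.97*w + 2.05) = 8.7894*w^5 + 4.1179*w^4 - 18.5651*w^3 + 9.7081*w^2 + 15.4102*w - 8.118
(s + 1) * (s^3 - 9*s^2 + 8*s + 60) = s^4 - 8*s^3 - s^2 + 68*s + 60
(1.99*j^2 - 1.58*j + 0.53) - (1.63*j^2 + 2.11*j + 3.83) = 0.36*j^2 - 3.69*j - 3.3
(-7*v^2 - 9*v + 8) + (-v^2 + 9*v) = 8 - 8*v^2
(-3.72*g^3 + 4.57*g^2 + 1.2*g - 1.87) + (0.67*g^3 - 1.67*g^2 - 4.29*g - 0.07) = -3.05*g^3 + 2.9*g^2 - 3.09*g - 1.94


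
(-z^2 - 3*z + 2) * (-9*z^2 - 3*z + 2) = 9*z^4 + 30*z^3 - 11*z^2 - 12*z + 4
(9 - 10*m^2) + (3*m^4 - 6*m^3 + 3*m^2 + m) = 3*m^4 - 6*m^3 - 7*m^2 + m + 9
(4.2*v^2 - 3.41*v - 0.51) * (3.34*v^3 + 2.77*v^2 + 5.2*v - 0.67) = 14.028*v^5 + 0.2446*v^4 + 10.6909*v^3 - 21.9587*v^2 - 0.3673*v + 0.3417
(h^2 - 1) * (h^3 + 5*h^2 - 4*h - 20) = h^5 + 5*h^4 - 5*h^3 - 25*h^2 + 4*h + 20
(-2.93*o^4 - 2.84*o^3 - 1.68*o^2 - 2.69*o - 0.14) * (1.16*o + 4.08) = -3.3988*o^5 - 15.2488*o^4 - 13.536*o^3 - 9.9748*o^2 - 11.1376*o - 0.5712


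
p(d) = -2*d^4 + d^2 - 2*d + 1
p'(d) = -8*d^3 + 2*d - 2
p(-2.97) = -139.86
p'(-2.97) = 201.64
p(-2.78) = -105.17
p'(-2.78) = 164.32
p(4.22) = -623.91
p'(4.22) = -594.77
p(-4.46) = -761.54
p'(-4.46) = 698.81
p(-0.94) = 2.20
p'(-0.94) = 2.76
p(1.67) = -15.11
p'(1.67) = -35.92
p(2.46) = -71.11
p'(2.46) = -116.18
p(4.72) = -978.82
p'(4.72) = -833.79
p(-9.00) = -13022.00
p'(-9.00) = 5812.00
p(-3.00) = -146.00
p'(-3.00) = 208.00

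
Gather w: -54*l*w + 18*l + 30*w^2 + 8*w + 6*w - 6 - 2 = 18*l + 30*w^2 + w*(14 - 54*l) - 8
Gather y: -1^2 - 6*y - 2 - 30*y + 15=12 - 36*y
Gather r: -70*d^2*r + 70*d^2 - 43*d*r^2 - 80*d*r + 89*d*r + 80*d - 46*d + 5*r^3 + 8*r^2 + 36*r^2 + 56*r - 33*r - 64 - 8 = 70*d^2 + 34*d + 5*r^3 + r^2*(44 - 43*d) + r*(-70*d^2 + 9*d + 23) - 72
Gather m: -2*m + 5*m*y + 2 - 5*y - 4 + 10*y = m*(5*y - 2) + 5*y - 2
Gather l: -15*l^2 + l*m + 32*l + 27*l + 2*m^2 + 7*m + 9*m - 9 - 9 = -15*l^2 + l*(m + 59) + 2*m^2 + 16*m - 18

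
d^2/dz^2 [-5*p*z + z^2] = 2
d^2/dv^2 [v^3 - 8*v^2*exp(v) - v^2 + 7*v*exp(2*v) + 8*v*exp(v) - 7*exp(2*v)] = -8*v^2*exp(v) + 28*v*exp(2*v) - 24*v*exp(v) + 6*v - 2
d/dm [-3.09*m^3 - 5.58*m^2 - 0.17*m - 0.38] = -9.27*m^2 - 11.16*m - 0.17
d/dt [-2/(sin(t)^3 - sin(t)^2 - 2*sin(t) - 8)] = 2*(3*sin(t)^2 - 2*sin(t) - 2)*cos(t)/(-sin(t)^3 + sin(t)^2 + 2*sin(t) + 8)^2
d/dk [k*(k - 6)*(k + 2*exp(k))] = 2*k^2*exp(k) + 3*k^2 - 8*k*exp(k) - 12*k - 12*exp(k)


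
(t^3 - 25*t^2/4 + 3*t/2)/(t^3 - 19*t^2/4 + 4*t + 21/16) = 4*t*(4*t^2 - 25*t + 6)/(16*t^3 - 76*t^2 + 64*t + 21)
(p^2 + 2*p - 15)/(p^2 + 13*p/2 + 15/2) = 2*(p - 3)/(2*p + 3)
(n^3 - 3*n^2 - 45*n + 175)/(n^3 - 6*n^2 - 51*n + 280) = (n - 5)/(n - 8)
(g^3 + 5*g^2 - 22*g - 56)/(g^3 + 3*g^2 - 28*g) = (g + 2)/g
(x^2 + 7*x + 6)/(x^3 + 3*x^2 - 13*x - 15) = (x + 6)/(x^2 + 2*x - 15)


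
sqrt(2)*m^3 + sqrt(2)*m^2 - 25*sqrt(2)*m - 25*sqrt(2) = (m - 5)*(m + 5)*(sqrt(2)*m + sqrt(2))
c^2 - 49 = (c - 7)*(c + 7)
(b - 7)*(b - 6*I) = b^2 - 7*b - 6*I*b + 42*I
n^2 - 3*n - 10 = (n - 5)*(n + 2)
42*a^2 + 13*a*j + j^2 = (6*a + j)*(7*a + j)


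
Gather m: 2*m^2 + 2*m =2*m^2 + 2*m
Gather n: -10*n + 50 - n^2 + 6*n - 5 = -n^2 - 4*n + 45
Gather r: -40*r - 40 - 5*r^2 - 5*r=-5*r^2 - 45*r - 40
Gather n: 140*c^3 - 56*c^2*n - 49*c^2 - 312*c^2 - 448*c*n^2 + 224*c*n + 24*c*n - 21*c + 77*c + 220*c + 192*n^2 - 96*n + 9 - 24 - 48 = 140*c^3 - 361*c^2 + 276*c + n^2*(192 - 448*c) + n*(-56*c^2 + 248*c - 96) - 63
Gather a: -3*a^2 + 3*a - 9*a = -3*a^2 - 6*a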